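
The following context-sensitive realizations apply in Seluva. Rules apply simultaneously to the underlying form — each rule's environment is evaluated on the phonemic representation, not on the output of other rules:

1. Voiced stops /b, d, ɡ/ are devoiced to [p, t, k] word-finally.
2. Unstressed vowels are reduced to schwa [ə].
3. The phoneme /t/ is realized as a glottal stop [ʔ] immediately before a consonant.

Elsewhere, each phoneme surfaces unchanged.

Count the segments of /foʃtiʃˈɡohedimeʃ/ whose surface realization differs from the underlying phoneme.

Segments that undergo a rule: /o/ → [ə] (rule 2); /i/ → [ə] (rule 2); /e/ → [ə] (rule 2); /i/ → [ə] (rule 2); /e/ → [ə] (rule 2).
All other segments surface unchanged.

5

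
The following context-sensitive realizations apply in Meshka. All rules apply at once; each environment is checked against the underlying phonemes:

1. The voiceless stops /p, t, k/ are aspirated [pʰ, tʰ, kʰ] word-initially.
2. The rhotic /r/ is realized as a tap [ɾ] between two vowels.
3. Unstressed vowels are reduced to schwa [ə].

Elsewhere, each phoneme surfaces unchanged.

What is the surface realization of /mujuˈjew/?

/m/ (word-initial) is unaffected → [m].
/u/ (between /m/ and /j/) occurs in an unstressed syllable → [ə] by rule 3.
/j/ (between /u/ and /u/) is unaffected → [j].
/u/ (between /j/ and /j/): in an unstressed syllable, so rule 3 applies → [ə].
/j/ (between /u/ and /e/) is unaffected → [j].
/e/ (between /j/ and /w/): rule 3 targets it, but not in an unstressed syllable → unchanged [e].
/w/ (word-final): no rule targets it → [w].

[məjəˈjew]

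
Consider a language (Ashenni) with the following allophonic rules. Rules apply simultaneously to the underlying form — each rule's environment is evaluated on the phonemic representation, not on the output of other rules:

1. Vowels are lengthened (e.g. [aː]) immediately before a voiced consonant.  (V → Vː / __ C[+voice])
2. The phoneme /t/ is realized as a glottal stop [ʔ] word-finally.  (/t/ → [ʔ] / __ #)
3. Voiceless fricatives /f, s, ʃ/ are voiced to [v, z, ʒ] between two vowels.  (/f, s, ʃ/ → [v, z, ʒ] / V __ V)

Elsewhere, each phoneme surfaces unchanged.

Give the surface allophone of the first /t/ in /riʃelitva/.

[t]

/t/ (between /i/ and /v/): rule 2 targets it, but not word-finally → unchanged [t].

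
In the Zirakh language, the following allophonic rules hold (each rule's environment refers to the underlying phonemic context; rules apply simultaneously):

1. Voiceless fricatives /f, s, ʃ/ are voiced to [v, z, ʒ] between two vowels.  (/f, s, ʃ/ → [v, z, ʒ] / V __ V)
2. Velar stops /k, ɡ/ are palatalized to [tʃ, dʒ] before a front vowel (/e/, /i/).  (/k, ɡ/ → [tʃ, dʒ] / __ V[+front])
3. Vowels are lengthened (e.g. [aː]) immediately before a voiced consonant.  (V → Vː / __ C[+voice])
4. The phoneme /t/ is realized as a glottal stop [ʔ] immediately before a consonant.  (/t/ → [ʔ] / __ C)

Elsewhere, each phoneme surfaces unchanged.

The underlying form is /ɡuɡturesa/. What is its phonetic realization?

[ɡuːɡtuːreza]

/ɡ/ (word-initial) is in the target of rule 2 but the environment (before a front vowel) is not met → [ɡ].
/u/ (between /ɡ/ and /ɡ/) occurs before a voiced consonant → [uː] by rule 3.
/ɡ/ — between /u/ and /t/; rule 2 does not apply here → [ɡ].
/t/ (between /ɡ/ and /u/) fails the environment for rule 4, so it stays [t].
Rule 3 applies to /u/ (between /t/ and /r/: before a voiced consonant) → [uː].
/r/ — not in any rule's target class → [r].
/e/ (between /r/ and /s/) is in the target of rule 3 but the environment (before a voiced consonant) is not met → [e].
Rule 1 applies to /s/ (between /e/ and /a/: between two vowels) → [z].
/a/ — word-final; rule 3 does not apply here → [a].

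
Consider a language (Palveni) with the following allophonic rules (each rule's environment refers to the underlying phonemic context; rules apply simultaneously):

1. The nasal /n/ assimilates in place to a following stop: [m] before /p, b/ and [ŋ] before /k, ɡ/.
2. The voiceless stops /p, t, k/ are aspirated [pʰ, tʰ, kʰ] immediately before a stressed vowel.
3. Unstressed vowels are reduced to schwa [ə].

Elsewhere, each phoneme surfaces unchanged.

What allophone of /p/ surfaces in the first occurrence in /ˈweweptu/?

/p/ (between /e/ and /t/): rule 2 targets it, but not immediately before a stressed vowel → unchanged [p].

[p]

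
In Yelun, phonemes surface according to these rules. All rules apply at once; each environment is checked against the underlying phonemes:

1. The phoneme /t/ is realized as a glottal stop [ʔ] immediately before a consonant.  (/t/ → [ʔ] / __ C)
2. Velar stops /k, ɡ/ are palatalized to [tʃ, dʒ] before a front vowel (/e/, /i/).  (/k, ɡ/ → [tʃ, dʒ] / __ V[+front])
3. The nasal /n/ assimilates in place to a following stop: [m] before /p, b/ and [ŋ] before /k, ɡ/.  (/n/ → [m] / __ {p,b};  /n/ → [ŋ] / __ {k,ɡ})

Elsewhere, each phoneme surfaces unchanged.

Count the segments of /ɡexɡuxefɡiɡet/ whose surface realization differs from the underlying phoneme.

Segments that undergo a rule: /ɡ/ → [dʒ] (rule 2); /ɡ/ → [dʒ] (rule 2); /ɡ/ → [dʒ] (rule 2).
All other segments surface unchanged.

3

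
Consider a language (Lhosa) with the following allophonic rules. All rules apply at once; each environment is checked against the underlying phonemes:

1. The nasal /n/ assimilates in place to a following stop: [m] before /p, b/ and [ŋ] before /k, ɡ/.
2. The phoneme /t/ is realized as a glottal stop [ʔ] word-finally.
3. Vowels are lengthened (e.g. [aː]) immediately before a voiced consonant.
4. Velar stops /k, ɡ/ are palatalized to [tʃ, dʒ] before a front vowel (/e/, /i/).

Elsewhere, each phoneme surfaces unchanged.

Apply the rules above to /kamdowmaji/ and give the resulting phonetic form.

[kaːmdoːwmaːji]

/k/ (word-initial) fails the environment for rule 4, so it stays [k].
/a/ meets the environment for rule 3 (before a voiced consonant) → [aː].
/m/ — not in any rule's target class → [m].
/d/ (between /m/ and /o/): no rule targets it → [d].
/o/ meets the environment for rule 3 (before a voiced consonant) → [oː].
/w/ (between /o/ and /m/) is unaffected → [w].
/m/ (between /w/ and /a/): no rule targets it → [m].
/a/ — between /m/ and /j/, before a voiced consonant — surfaces as [aː] (rule 3).
/j/ stays [j].
/i/ — word-final; rule 3 does not apply here → [i].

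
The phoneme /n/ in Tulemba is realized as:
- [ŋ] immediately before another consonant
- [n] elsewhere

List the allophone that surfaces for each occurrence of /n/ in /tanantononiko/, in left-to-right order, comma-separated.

[n], [ŋ], [n], [n]

Occurrence 1 (position 3): no conditioning environment matches → elsewhere allophone [n].
Occurrence 2 (position 5): immediately before another consonant → [ŋ].
Occurrence 3 (position 8): no conditioning environment matches → elsewhere allophone [n].
Occurrence 4 (position 10): no conditioning environment matches → elsewhere allophone [n].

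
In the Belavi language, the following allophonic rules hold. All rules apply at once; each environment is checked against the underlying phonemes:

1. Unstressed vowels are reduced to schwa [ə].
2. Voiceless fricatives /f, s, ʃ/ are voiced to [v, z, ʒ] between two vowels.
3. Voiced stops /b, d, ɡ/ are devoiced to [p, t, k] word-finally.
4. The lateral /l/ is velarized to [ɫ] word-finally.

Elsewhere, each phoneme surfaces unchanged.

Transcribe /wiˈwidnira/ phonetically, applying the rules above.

/w/ — not in any rule's target class → [w].
Rule 1 applies to /i/ (between /w/ and /w/: in an unstressed syllable) → [ə].
/w/ (between /i/ and /i/) is unaffected → [w].
/i/ (between /w/ and /d/) fails the environment for rule 1, so it stays [i].
/d/ (between /i/ and /n/): rule 3 targets it, but not word-finally → unchanged [d].
/n/ — not in any rule's target class → [n].
/i/ — between /n/ and /r/, in an unstressed syllable — surfaces as [ə] (rule 1).
/r/ — not in any rule's target class → [r].
Rule 1 applies to /a/ (word-final: in an unstressed syllable) → [ə].

[wəˈwidnərə]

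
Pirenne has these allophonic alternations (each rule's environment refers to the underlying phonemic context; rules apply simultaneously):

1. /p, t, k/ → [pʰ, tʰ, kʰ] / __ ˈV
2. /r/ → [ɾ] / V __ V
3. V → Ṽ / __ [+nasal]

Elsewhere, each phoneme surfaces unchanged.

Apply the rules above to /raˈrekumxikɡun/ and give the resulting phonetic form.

[raˈɾekũmxikɡũn]

/r/ — word-initial; rule 2 does not apply here → [r].
/a/ (between /r/ and /r/): rule 3 targets it, but not before a nasal consonant → unchanged [a].
/r/ (between /a/ and /e/) occurs between two vowels → [ɾ] by rule 2.
/e/ (between /r/ and /k/) fails the environment for rule 3, so it stays [e].
/k/ — between /e/ and /u/; rule 1 does not apply here → [k].
/u/ (between /k/ and /m/): before a nasal consonant, so rule 3 applies → [ũ].
/i/ (between /x/ and /k/) fails the environment for rule 3, so it stays [i].
/k/ — between /i/ and /ɡ/; rule 1 does not apply here → [k].
Rule 3 applies to /u/ (between /ɡ/ and /n/: before a nasal consonant) → [ũ].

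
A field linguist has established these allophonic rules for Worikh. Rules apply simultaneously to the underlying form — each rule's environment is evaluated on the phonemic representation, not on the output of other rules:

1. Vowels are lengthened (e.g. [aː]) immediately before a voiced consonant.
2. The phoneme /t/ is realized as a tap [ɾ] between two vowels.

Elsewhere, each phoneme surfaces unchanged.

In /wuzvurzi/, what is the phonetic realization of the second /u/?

[uː]

/u/ (between /v/ and /r/) occurs before a voiced consonant → [uː] by rule 1.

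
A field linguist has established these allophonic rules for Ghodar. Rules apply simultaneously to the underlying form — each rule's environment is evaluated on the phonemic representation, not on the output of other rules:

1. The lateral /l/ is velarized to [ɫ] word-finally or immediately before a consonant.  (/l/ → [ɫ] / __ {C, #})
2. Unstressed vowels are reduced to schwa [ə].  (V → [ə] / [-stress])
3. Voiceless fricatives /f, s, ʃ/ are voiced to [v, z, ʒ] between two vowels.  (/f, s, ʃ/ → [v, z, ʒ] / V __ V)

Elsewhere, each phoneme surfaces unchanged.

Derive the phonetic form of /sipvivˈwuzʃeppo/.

[səpvəvˈwuzʃəppə]

/s/ (word-initial) fails the environment for rule 3, so it stays [s].
/i/ meets the environment for rule 2 (in an unstressed syllable) → [ə].
/p/ — not in any rule's target class → [p].
/v/ (between /p/ and /i/): no rule targets it → [v].
/i/ meets the environment for rule 2 (in an unstressed syllable) → [ə].
/v/ stays [v].
/w/ (between /v/ and /u/): no rule targets it → [w].
/u/ (between /w/ and /z/) fails the environment for rule 2, so it stays [u].
/z/ — not in any rule's target class → [z].
/ʃ/ (between /z/ and /e/) fails the environment for rule 3, so it stays [ʃ].
/e/ (between /ʃ/ and /p/) occurs in an unstressed syllable → [ə] by rule 2.
/p/ (between /e/ and /p/): no rule targets it → [p].
/p/ stays [p].
Rule 2 applies to /o/ (word-final: in an unstressed syllable) → [ə].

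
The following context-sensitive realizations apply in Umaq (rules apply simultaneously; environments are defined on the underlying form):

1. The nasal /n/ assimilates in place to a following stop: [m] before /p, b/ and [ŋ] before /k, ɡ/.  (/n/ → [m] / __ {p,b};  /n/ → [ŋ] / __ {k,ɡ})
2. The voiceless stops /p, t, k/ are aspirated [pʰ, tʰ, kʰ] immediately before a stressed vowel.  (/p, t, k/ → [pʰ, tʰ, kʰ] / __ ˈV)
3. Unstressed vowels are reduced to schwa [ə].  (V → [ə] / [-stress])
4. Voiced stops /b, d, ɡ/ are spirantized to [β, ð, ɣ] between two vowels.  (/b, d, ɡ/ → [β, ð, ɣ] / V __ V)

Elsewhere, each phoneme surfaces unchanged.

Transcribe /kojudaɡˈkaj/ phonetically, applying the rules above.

/k/ (word-initial) fails the environment for rule 2, so it stays [k].
/o/ meets the environment for rule 3 (in an unstressed syllable) → [ə].
/j/ stays [j].
/u/ (between /j/ and /d/): in an unstressed syllable, so rule 3 applies → [ə].
Rule 4 applies to /d/ (between /u/ and /a/: between two vowels) → [ð].
/a/ (between /d/ and /ɡ/): in an unstressed syllable, so rule 3 applies → [ə].
/ɡ/ (between /a/ and /k/): rule 4 targets it, but not between two vowels → unchanged [ɡ].
Rule 2 applies to /k/ (between /ɡ/ and /a/: immediately before a stressed vowel) → [kʰ].
/a/ (between /k/ and /j/): rule 3 targets it, but not in an unstressed syllable → unchanged [a].
/j/ (word-final): no rule targets it → [j].

[kəjəðəɡˈkʰaj]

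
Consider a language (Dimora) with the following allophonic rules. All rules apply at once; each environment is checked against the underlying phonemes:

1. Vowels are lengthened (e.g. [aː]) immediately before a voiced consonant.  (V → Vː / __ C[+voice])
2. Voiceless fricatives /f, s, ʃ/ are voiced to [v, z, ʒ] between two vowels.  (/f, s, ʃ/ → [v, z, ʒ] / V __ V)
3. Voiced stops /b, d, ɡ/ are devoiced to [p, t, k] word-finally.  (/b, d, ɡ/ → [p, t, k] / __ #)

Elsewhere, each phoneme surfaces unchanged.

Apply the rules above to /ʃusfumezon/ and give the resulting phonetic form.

[ʃusfuːmeːzoːn]

/ʃ/ (word-initial) is in the target of rule 2 but the environment (between two vowels) is not met → [ʃ].
/u/ — between /ʃ/ and /s/; rule 1 does not apply here → [u].
/s/ (between /u/ and /f/): rule 2 targets it, but not between two vowels → unchanged [s].
/f/ — between /s/ and /u/; rule 2 does not apply here → [f].
/u/ — between /f/ and /m/, before a voiced consonant — surfaces as [uː] (rule 1).
/e/ (between /m/ and /z/): before a voiced consonant, so rule 1 applies → [eː].
/o/ meets the environment for rule 1 (before a voiced consonant) → [oː].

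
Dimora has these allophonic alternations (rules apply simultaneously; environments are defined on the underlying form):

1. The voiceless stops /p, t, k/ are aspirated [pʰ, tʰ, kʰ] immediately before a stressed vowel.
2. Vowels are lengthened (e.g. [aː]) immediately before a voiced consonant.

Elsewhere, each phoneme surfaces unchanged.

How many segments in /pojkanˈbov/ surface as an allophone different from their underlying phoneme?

3

Segments that undergo a rule: /o/ → [oː] (rule 2); /a/ → [aː] (rule 2); /o/ → [oː] (rule 2).
All other segments surface unchanged.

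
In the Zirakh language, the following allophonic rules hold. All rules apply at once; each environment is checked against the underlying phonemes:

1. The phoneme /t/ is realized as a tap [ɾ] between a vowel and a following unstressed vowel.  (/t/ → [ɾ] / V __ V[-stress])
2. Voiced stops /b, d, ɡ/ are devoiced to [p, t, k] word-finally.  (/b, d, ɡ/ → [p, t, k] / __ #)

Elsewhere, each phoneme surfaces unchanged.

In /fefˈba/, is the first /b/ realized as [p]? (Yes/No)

/b/ (between /f/ and /a/) is in the target of rule 2 but the environment (word-finally) is not met → [b].
The actual realization is [b], not [p].

No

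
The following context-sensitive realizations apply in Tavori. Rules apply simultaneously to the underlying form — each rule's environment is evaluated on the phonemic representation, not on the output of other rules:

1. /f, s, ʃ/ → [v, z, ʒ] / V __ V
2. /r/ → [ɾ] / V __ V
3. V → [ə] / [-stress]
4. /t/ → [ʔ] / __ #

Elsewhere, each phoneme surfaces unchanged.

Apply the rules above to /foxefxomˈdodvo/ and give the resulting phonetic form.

/f/ (word-initial): rule 1 targets it, but not between two vowels → unchanged [f].
/o/ — between /f/ and /x/, in an unstressed syllable — surfaces as [ə] (rule 3).
/x/ stays [x].
/e/ — between /x/ and /f/, in an unstressed syllable — surfaces as [ə] (rule 3).
/f/ (between /e/ and /x/) fails the environment for rule 1, so it stays [f].
/x/ stays [x].
/o/ (between /x/ and /m/): in an unstressed syllable, so rule 3 applies → [ə].
/m/ — not in any rule's target class → [m].
/d/ — not in any rule's target class → [d].
/o/ (between /d/ and /d/): rule 3 targets it, but not in an unstressed syllable → unchanged [o].
/d/ stays [d].
/v/ — not in any rule's target class → [v].
/o/ (word-final) occurs in an unstressed syllable → [ə] by rule 3.

[fəxəfxəmˈdodvə]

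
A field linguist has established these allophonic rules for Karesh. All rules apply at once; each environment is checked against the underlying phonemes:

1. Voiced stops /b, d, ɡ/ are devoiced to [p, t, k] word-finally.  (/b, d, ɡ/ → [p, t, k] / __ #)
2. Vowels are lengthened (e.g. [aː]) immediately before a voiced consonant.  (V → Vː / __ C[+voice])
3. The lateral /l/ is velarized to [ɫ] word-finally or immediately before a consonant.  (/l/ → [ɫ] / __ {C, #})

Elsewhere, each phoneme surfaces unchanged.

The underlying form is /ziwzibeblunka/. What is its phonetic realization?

[ziːwziːbeːbluːnka]

/z/ (word-initial) is unaffected → [z].
/i/ meets the environment for rule 2 (before a voiced consonant) → [iː].
/w/ stays [w].
/z/ (between /w/ and /i/): no rule targets it → [z].
/i/ — between /z/ and /b/, before a voiced consonant — surfaces as [iː] (rule 2).
/b/ (between /i/ and /e/) is in the target of rule 1 but the environment (word-finally) is not met → [b].
/e/ meets the environment for rule 2 (before a voiced consonant) → [eː].
/b/ — between /e/ and /l/; rule 1 does not apply here → [b].
/l/ — between /b/ and /u/; rule 3 does not apply here → [l].
Rule 2 applies to /u/ (between /l/ and /n/: before a voiced consonant) → [uː].
/n/ — not in any rule's target class → [n].
/k/ (between /n/ and /a/) is unaffected → [k].
/a/ (word-final): rule 2 targets it, but not before a voiced consonant → unchanged [a].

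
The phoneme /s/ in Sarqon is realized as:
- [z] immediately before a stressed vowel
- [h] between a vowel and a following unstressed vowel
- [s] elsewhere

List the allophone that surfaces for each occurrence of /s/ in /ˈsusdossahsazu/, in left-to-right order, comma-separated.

[z], [s], [s], [s], [s]

Occurrence 1 (position 1): immediately before a stressed vowel → [z].
Occurrence 2 (position 3): no conditioning environment matches → elsewhere allophone [s].
Occurrence 3 (position 6): no conditioning environment matches → elsewhere allophone [s].
Occurrence 4 (position 7): no conditioning environment matches → elsewhere allophone [s].
Occurrence 5 (position 10): no conditioning environment matches → elsewhere allophone [s].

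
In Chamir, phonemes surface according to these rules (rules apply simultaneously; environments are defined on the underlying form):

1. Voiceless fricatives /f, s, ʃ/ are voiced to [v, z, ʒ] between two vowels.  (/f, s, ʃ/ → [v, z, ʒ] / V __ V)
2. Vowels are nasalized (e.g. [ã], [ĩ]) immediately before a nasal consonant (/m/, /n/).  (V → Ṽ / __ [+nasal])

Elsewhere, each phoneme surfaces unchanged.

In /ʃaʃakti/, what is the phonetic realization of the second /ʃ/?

[ʒ]

/ʃ/ — between /a/ and /a/, between two vowels — surfaces as [ʒ] (rule 1).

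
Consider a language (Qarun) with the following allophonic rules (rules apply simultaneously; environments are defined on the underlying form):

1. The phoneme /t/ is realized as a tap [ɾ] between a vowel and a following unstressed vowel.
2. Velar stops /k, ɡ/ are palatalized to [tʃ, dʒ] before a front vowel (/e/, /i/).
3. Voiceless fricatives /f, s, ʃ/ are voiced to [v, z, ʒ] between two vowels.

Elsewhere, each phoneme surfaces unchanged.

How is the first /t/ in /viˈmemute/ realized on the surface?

/t/ (between /u/ and /e/): between a vowel and a following unstressed vowel, so rule 1 applies → [ɾ].

[ɾ]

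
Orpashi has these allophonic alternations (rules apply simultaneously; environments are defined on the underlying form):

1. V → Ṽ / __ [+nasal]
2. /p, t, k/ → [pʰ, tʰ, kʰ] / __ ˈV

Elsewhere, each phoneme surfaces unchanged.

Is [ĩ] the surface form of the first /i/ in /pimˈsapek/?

Yes

Rule 1 applies to /i/ (between /p/ and /m/: before a nasal consonant) → [ĩ].
The actual realization is [ĩ], which matches [ĩ].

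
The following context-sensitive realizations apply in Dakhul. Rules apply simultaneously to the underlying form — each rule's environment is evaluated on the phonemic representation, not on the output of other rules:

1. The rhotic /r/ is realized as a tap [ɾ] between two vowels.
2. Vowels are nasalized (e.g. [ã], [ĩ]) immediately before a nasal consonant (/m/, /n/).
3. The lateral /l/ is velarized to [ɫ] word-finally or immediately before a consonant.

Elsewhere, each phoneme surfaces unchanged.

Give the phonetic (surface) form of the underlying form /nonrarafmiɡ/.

/n/ — not in any rule's target class → [n].
Rule 2 applies to /o/ (between /n/ and /n/: before a nasal consonant) → [õ].
/n/ stays [n].
/r/ — between /n/ and /a/; rule 1 does not apply here → [r].
/a/ (between /r/ and /r/) fails the environment for rule 2, so it stays [a].
/r/ meets the environment for rule 1 (between two vowels) → [ɾ].
/a/ — between /r/ and /f/; rule 2 does not apply here → [a].
/f/ (between /a/ and /m/): no rule targets it → [f].
/m/ (between /f/ and /i/): no rule targets it → [m].
/i/ — between /m/ and /ɡ/; rule 2 does not apply here → [i].
/ɡ/ stays [ɡ].

[nõnraɾafmiɡ]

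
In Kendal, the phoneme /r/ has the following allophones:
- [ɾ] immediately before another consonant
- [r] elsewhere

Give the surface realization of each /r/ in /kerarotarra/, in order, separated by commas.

Occurrence 1 (position 3): no conditioning environment matches → elsewhere allophone [r].
Occurrence 2 (position 5): no conditioning environment matches → elsewhere allophone [r].
Occurrence 3 (position 9): immediately before another consonant → [ɾ].
Occurrence 4 (position 10): no conditioning environment matches → elsewhere allophone [r].

[r], [r], [ɾ], [r]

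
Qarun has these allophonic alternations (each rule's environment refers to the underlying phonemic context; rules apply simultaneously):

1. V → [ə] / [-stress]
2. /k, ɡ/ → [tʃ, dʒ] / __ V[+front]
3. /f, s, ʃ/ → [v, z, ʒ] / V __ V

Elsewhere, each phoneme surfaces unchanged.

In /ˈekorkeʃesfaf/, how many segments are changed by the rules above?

Segments that undergo a rule: /o/ → [ə] (rule 1); /k/ → [tʃ] (rule 2); /e/ → [ə] (rule 1); /ʃ/ → [ʒ] (rule 3); /e/ → [ə] (rule 1); /a/ → [ə] (rule 1).
All other segments surface unchanged.

6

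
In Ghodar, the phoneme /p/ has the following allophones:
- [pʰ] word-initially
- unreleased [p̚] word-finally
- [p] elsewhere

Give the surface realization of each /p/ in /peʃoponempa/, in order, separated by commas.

Occurrence 1 (position 1): word-initially → [pʰ].
Occurrence 2 (position 5): no conditioning environment matches → elsewhere allophone [p].
Occurrence 3 (position 10): no conditioning environment matches → elsewhere allophone [p].

[pʰ], [p], [p]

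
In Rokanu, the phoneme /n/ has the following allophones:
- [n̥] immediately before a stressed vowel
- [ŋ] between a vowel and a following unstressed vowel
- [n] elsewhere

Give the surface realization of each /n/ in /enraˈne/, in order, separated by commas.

Occurrence 1 (position 2): no conditioning environment matches → elsewhere allophone [n].
Occurrence 2 (position 5): immediately before a stressed vowel → [n̥].

[n], [n̥]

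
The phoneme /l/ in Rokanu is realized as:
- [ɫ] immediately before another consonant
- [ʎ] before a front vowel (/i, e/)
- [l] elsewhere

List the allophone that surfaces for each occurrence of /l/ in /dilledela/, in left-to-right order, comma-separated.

[ɫ], [ʎ], [l]

Occurrence 1 (position 3): immediately before another consonant → [ɫ].
Occurrence 2 (position 4): before a front vowel (/i, e/) → [ʎ].
Occurrence 3 (position 8): no conditioning environment matches → elsewhere allophone [l].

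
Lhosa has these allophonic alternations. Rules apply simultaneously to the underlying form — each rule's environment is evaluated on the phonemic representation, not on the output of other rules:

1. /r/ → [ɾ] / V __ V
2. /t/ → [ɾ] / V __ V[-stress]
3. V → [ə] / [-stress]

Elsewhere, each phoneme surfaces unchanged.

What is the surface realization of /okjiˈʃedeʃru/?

[əkjəˈʃedəʃrə]

/o/ — word-initial, in an unstressed syllable — surfaces as [ə] (rule 3).
/i/ (between /j/ and /ʃ/): in an unstressed syllable, so rule 3 applies → [ə].
/e/ (between /ʃ/ and /d/) is in the target of rule 3 but the environment (in an unstressed syllable) is not met → [e].
/e/ (between /d/ and /ʃ/): in an unstressed syllable, so rule 3 applies → [ə].
/r/ (between /ʃ/ and /u/): rule 1 targets it, but not between two vowels → unchanged [r].
/u/ (word-final) occurs in an unstressed syllable → [ə] by rule 3.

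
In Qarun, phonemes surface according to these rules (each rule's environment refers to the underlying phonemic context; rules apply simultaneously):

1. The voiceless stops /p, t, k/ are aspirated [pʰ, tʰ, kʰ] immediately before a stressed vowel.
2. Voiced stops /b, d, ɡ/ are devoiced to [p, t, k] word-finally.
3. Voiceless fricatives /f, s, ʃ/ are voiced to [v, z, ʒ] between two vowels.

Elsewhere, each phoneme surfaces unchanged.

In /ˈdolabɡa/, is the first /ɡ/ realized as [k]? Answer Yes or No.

/ɡ/ — between /b/ and /a/; rule 2 does not apply here → [ɡ].
The actual realization is [ɡ], not [k].

No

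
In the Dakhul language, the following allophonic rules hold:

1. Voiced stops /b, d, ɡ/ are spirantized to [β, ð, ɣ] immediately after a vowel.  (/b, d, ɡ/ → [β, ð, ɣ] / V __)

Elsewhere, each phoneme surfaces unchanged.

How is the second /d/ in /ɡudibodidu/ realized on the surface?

[ð]

/d/ — between /o/ and /i/, immediately after a vowel — surfaces as [ð] (rule 1).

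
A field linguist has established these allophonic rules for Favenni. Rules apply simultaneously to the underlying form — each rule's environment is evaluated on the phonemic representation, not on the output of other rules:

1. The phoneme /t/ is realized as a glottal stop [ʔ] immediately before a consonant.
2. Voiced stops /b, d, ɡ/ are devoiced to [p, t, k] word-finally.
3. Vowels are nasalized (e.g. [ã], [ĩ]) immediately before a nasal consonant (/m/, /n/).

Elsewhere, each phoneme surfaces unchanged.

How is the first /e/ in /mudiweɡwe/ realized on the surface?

/e/ (between /w/ and /ɡ/) is in the target of rule 3 but the environment (before a nasal consonant) is not met → [e].

[e]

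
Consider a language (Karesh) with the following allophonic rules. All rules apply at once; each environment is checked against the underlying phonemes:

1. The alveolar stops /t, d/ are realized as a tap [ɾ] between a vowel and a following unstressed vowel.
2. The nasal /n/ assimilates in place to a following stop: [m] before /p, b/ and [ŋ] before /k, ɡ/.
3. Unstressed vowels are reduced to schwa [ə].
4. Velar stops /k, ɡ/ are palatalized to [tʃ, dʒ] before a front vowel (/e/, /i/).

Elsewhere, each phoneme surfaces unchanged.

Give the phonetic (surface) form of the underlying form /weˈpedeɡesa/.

[wəˈpeɾədʒəsə]

/w/ stays [w].
/e/ (between /w/ and /p/): in an unstressed syllable, so rule 3 applies → [ə].
/p/ — not in any rule's target class → [p].
/e/ — between /p/ and /d/; rule 3 does not apply here → [e].
/d/ — between /e/ and /e/, between a vowel and a following unstressed vowel — surfaces as [ɾ] (rule 1).
/e/ (between /d/ and /ɡ/): in an unstressed syllable, so rule 3 applies → [ə].
/ɡ/ (between /e/ and /e/): before a front vowel, so rule 4 applies → [dʒ].
Rule 3 applies to /e/ (between /ɡ/ and /s/: in an unstressed syllable) → [ə].
/s/ stays [s].
Rule 3 applies to /a/ (word-final: in an unstressed syllable) → [ə].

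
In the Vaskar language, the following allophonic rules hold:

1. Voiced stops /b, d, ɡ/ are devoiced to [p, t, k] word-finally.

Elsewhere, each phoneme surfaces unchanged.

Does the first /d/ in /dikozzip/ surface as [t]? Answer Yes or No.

No

/d/ — word-initial; rule 1 does not apply here → [d].
The actual realization is [d], not [t].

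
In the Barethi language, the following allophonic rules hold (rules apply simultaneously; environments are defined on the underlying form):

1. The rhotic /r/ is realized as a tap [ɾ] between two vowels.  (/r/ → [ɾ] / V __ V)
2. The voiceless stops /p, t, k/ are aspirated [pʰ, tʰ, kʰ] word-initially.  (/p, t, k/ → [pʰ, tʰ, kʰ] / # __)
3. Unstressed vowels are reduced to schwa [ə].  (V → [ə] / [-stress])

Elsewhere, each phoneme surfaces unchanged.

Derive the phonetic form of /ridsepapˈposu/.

/r/ (word-initial): rule 1 targets it, but not between two vowels → unchanged [r].
Rule 3 applies to /i/ (between /r/ and /d/: in an unstressed syllable) → [ə].
/d/ — not in any rule's target class → [d].
/s/ (between /d/ and /e/) is unaffected → [s].
/e/ — between /s/ and /p/, in an unstressed syllable — surfaces as [ə] (rule 3).
/p/ — between /e/ and /a/; rule 2 does not apply here → [p].
/a/ meets the environment for rule 3 (in an unstressed syllable) → [ə].
/p/ (between /a/ and /p/) fails the environment for rule 2, so it stays [p].
/p/ (between /p/ and /o/) fails the environment for rule 2, so it stays [p].
/o/ — between /p/ and /s/; rule 3 does not apply here → [o].
/s/ stays [s].
/u/ (word-final): in an unstressed syllable, so rule 3 applies → [ə].

[rədsəpəpˈposə]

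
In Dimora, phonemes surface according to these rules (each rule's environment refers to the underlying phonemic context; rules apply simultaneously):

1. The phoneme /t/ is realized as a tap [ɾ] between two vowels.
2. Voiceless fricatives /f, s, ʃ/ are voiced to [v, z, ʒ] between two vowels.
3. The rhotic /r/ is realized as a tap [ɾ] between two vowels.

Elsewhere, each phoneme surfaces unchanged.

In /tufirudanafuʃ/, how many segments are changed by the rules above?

3

Segments that undergo a rule: /f/ → [v] (rule 2); /r/ → [ɾ] (rule 3); /f/ → [v] (rule 2).
All other segments surface unchanged.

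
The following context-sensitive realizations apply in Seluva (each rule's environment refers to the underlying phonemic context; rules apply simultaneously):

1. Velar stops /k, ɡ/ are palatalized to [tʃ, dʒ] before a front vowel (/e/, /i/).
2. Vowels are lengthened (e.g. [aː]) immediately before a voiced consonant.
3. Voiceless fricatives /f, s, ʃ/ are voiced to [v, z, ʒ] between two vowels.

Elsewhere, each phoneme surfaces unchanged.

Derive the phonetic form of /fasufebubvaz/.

/f/ (word-initial) fails the environment for rule 3, so it stays [f].
/a/ (between /f/ and /s/) is in the target of rule 2 but the environment (before a voiced consonant) is not met → [a].
/s/ meets the environment for rule 3 (between two vowels) → [z].
/u/ (between /s/ and /f/) is in the target of rule 2 but the environment (before a voiced consonant) is not met → [u].
/f/ (between /u/ and /e/) occurs between two vowels → [v] by rule 3.
Rule 2 applies to /e/ (between /f/ and /b/: before a voiced consonant) → [eː].
/b/ — not in any rule's target class → [b].
/u/ (between /b/ and /b/): before a voiced consonant, so rule 2 applies → [uː].
/b/ (between /u/ and /v/): no rule targets it → [b].
/v/ — not in any rule's target class → [v].
/a/ meets the environment for rule 2 (before a voiced consonant) → [aː].
/z/ (word-final): no rule targets it → [z].

[fazuveːbuːbvaːz]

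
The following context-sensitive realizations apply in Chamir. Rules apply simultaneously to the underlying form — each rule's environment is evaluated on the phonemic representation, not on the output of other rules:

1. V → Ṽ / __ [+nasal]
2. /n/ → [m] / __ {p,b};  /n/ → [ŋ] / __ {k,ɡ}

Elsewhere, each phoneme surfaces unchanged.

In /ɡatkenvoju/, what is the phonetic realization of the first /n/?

[n]

/n/ (between /e/ and /v/) fails the environment for rule 2, so it stays [n].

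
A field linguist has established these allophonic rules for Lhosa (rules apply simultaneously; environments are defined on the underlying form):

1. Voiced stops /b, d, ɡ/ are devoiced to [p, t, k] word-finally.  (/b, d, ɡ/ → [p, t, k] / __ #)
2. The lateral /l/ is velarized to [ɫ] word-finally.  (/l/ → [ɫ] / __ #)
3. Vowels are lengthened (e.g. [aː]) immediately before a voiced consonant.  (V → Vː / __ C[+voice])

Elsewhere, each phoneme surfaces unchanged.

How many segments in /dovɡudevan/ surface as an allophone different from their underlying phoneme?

Segments that undergo a rule: /o/ → [oː] (rule 3); /u/ → [uː] (rule 3); /e/ → [eː] (rule 3); /a/ → [aː] (rule 3).
All other segments surface unchanged.

4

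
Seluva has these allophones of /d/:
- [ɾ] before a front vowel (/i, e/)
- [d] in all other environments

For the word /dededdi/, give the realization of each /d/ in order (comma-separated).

[ɾ], [ɾ], [d], [ɾ]

Occurrence 1 (position 1): before a front vowel (/i, e/) → [ɾ].
Occurrence 2 (position 3): before a front vowel (/i, e/) → [ɾ].
Occurrence 3 (position 5): no conditioning environment matches → elsewhere allophone [d].
Occurrence 4 (position 6): before a front vowel (/i, e/) → [ɾ].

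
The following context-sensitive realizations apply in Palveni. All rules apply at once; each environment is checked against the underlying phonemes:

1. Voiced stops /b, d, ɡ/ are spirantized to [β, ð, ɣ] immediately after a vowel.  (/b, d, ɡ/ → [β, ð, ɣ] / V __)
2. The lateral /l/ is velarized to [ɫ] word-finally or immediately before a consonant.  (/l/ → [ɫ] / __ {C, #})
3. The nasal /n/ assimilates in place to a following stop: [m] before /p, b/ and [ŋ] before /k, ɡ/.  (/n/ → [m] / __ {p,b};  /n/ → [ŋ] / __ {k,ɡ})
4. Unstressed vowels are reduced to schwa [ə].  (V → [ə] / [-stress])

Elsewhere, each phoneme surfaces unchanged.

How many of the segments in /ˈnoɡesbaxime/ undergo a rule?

Segments that undergo a rule: /ɡ/ → [ɣ] (rule 1); /e/ → [ə] (rule 4); /a/ → [ə] (rule 4); /i/ → [ə] (rule 4); /e/ → [ə] (rule 4).
All other segments surface unchanged.

5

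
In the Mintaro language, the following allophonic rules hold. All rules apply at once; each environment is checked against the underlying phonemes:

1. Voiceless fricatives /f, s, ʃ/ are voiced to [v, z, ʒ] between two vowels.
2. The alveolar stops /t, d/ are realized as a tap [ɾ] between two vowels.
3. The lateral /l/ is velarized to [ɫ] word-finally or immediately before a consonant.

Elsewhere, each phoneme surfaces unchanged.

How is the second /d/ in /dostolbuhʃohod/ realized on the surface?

/d/ (word-final) fails the environment for rule 2, so it stays [d].

[d]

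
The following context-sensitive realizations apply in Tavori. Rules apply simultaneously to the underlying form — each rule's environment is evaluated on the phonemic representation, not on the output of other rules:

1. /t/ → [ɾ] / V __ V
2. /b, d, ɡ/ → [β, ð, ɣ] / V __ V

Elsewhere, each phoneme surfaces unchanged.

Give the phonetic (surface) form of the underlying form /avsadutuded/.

/a/ (word-initial): no rule targets it → [a].
/v/ — not in any rule's target class → [v].
/s/ (between /v/ and /a/): no rule targets it → [s].
/a/ stays [a].
Rule 2 applies to /d/ (between /a/ and /u/: between two vowels) → [ð].
/u/ stays [u].
/t/ (between /u/ and /u/): between two vowels, so rule 1 applies → [ɾ].
/u/ — not in any rule's target class → [u].
/d/ (between /u/ and /e/): between two vowels, so rule 2 applies → [ð].
/e/ (between /d/ and /d/): no rule targets it → [e].
/d/ (word-final): rule 2 targets it, but not between two vowels → unchanged [d].

[avsaðuɾuðed]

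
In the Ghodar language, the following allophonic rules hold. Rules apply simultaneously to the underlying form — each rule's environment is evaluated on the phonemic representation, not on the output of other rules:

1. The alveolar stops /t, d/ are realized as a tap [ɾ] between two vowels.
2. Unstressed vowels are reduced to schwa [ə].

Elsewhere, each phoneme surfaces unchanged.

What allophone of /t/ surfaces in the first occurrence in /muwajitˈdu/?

[t]

/t/ — between /i/ and /d/; rule 1 does not apply here → [t].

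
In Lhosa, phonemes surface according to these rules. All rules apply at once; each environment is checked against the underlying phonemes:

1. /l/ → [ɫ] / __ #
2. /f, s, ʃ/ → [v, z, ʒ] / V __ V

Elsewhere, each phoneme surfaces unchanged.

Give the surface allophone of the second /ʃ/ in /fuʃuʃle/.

/ʃ/ (between /u/ and /l/) fails the environment for rule 2, so it stays [ʃ].

[ʃ]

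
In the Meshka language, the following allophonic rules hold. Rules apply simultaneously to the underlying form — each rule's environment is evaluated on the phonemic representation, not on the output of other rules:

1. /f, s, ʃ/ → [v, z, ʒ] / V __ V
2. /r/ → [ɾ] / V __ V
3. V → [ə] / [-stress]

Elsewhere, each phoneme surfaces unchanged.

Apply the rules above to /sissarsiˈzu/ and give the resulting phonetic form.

[səssərsəˈzu]

/s/ (word-initial): rule 1 targets it, but not between two vowels → unchanged [s].
/i/ (between /s/ and /s/) occurs in an unstressed syllable → [ə] by rule 3.
/s/ (between /i/ and /s/) is in the target of rule 1 but the environment (between two vowels) is not met → [s].
/s/ (between /s/ and /a/): rule 1 targets it, but not between two vowels → unchanged [s].
Rule 3 applies to /a/ (between /s/ and /r/: in an unstressed syllable) → [ə].
/r/ — between /a/ and /s/; rule 2 does not apply here → [r].
/s/ (between /r/ and /i/) fails the environment for rule 1, so it stays [s].
Rule 3 applies to /i/ (between /s/ and /z/: in an unstressed syllable) → [ə].
/u/ (word-final) fails the environment for rule 3, so it stays [u].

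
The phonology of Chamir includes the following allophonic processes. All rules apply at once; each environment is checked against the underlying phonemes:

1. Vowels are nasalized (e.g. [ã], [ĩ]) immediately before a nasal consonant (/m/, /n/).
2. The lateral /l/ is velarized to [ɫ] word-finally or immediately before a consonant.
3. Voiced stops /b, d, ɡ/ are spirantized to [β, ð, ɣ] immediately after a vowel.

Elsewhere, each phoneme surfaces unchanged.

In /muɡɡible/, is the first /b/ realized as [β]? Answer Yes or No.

Yes

/b/ (between /i/ and /l/) occurs immediately after a vowel → [β] by rule 3.
The actual realization is [β], which matches [β].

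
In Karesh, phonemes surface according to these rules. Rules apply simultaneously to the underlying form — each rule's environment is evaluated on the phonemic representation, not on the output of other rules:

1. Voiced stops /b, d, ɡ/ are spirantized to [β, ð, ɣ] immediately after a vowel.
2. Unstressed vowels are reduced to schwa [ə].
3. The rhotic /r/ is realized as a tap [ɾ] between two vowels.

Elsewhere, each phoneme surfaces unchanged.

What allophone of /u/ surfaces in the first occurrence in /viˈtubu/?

[u]

/u/ (between /t/ and /b/) is in the target of rule 2 but the environment (in an unstressed syllable) is not met → [u].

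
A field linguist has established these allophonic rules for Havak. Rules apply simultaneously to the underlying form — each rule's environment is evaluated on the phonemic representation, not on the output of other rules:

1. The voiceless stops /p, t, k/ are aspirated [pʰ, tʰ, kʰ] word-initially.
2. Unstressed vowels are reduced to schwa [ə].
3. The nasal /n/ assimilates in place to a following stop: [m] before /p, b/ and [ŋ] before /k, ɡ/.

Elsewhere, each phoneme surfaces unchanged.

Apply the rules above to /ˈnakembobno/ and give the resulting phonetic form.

[ˈnakəmbəbnə]

/n/ — word-initial; rule 3 does not apply here → [n].
/a/ (between /n/ and /k/) is in the target of rule 2 but the environment (in an unstressed syllable) is not met → [a].
/k/ (between /a/ and /e/) fails the environment for rule 1, so it stays [k].
/e/ meets the environment for rule 2 (in an unstressed syllable) → [ə].
/m/ (between /e/ and /b/): no rule targets it → [m].
/b/ (between /m/ and /o/) is unaffected → [b].
Rule 2 applies to /o/ (between /b/ and /b/: in an unstressed syllable) → [ə].
/b/ (between /o/ and /n/): no rule targets it → [b].
/n/ (between /b/ and /o/) is in the target of rule 3 but the environment (before a labial or velar stop) is not met → [n].
/o/ meets the environment for rule 2 (in an unstressed syllable) → [ə].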